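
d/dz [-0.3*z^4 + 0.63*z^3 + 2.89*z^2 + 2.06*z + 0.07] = -1.2*z^3 + 1.89*z^2 + 5.78*z + 2.06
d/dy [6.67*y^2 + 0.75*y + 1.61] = 13.34*y + 0.75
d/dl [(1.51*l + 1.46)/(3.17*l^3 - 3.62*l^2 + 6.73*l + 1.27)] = (-9.5734*l^3 - 8.4184*l^2 + 10.5704*l - 7.9081)/(10.0489*l^6 - 22.9508*l^5 + 55.7726*l^4 - 40.6734*l^3 + 36.0981*l^2 + 17.0942*l + 1.6129)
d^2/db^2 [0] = 0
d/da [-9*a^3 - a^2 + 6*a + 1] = -27*a^2 - 2*a + 6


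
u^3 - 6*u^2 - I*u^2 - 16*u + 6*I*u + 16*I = (u - 8)*(u + 2)*(u - I)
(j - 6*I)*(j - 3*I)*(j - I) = j^3 - 10*I*j^2 - 27*j + 18*I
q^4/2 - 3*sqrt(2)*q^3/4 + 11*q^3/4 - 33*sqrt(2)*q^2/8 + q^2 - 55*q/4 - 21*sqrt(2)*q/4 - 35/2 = (q/2 + sqrt(2)/2)*(q + 2)*(q + 7/2)*(q - 5*sqrt(2)/2)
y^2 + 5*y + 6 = (y + 2)*(y + 3)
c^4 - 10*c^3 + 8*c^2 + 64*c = c*(c - 8)*(c - 4)*(c + 2)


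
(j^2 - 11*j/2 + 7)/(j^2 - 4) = (j - 7/2)/(j + 2)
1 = 1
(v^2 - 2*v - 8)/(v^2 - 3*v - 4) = (v + 2)/(v + 1)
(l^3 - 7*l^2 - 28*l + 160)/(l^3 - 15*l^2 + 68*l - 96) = (l + 5)/(l - 3)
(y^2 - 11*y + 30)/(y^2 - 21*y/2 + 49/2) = 2*(y^2 - 11*y + 30)/(2*y^2 - 21*y + 49)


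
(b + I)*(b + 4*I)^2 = b^3 + 9*I*b^2 - 24*b - 16*I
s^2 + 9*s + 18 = (s + 3)*(s + 6)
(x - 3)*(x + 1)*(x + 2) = x^3 - 7*x - 6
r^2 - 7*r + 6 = (r - 6)*(r - 1)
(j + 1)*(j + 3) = j^2 + 4*j + 3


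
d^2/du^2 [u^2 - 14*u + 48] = 2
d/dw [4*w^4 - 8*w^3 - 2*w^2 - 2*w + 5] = 16*w^3 - 24*w^2 - 4*w - 2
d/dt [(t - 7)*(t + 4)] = 2*t - 3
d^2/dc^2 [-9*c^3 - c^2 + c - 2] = -54*c - 2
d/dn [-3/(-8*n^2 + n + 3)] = 3*(1 - 16*n)/(-8*n^2 + n + 3)^2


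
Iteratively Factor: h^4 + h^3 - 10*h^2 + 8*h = (h - 2)*(h^3 + 3*h^2 - 4*h) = (h - 2)*(h - 1)*(h^2 + 4*h) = h*(h - 2)*(h - 1)*(h + 4)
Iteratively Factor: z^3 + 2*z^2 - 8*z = (z)*(z^2 + 2*z - 8) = z*(z - 2)*(z + 4)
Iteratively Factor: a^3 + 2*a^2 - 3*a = (a)*(a^2 + 2*a - 3) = a*(a - 1)*(a + 3)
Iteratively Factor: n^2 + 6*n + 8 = (n + 2)*(n + 4)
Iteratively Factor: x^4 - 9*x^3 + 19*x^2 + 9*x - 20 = (x - 4)*(x^3 - 5*x^2 - x + 5) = (x - 4)*(x + 1)*(x^2 - 6*x + 5) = (x - 4)*(x - 1)*(x + 1)*(x - 5)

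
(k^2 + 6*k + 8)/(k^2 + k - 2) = (k + 4)/(k - 1)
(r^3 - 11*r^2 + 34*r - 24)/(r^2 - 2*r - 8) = (r^2 - 7*r + 6)/(r + 2)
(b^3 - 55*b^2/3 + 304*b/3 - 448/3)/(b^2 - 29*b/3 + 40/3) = (3*b^2 - 31*b + 56)/(3*b - 5)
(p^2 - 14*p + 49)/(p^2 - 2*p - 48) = (-p^2 + 14*p - 49)/(-p^2 + 2*p + 48)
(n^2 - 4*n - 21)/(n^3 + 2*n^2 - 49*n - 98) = (n + 3)/(n^2 + 9*n + 14)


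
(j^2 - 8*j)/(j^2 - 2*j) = (j - 8)/(j - 2)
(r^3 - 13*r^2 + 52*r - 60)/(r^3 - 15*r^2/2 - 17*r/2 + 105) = 2*(r - 2)/(2*r + 7)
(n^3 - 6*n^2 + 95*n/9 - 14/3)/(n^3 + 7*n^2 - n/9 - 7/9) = (9*n^3 - 54*n^2 + 95*n - 42)/(9*n^3 + 63*n^2 - n - 7)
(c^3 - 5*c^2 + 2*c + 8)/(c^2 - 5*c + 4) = (c^2 - c - 2)/(c - 1)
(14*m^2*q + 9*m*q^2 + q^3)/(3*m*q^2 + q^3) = (14*m^2 + 9*m*q + q^2)/(q*(3*m + q))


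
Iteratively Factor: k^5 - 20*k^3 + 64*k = (k - 2)*(k^4 + 2*k^3 - 16*k^2 - 32*k) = (k - 2)*(k + 2)*(k^3 - 16*k) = k*(k - 2)*(k + 2)*(k^2 - 16) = k*(k - 4)*(k - 2)*(k + 2)*(k + 4)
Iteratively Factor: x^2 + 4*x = (x + 4)*(x)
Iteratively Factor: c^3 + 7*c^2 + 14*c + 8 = (c + 1)*(c^2 + 6*c + 8) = (c + 1)*(c + 4)*(c + 2)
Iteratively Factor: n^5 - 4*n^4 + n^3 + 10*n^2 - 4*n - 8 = (n + 1)*(n^4 - 5*n^3 + 6*n^2 + 4*n - 8) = (n - 2)*(n + 1)*(n^3 - 3*n^2 + 4) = (n - 2)*(n + 1)^2*(n^2 - 4*n + 4) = (n - 2)^2*(n + 1)^2*(n - 2)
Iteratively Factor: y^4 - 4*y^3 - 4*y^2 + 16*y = (y + 2)*(y^3 - 6*y^2 + 8*y) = y*(y + 2)*(y^2 - 6*y + 8) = y*(y - 4)*(y + 2)*(y - 2)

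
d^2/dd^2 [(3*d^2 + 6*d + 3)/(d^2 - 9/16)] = 96*(512*d^3 + 1200*d^2 + 864*d + 225)/(4096*d^6 - 6912*d^4 + 3888*d^2 - 729)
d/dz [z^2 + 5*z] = 2*z + 5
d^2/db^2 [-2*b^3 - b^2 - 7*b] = -12*b - 2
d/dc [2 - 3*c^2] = -6*c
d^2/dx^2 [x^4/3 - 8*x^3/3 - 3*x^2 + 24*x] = 4*x^2 - 16*x - 6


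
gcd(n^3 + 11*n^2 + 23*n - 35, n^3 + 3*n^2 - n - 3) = n - 1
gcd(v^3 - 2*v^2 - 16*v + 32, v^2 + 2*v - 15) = 1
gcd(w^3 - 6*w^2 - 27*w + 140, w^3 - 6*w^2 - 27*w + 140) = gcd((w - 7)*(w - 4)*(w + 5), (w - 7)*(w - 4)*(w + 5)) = w^3 - 6*w^2 - 27*w + 140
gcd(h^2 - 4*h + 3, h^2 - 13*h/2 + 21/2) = h - 3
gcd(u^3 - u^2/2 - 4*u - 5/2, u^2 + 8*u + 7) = u + 1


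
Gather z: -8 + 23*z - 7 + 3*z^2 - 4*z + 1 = 3*z^2 + 19*z - 14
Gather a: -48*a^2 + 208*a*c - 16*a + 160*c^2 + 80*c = -48*a^2 + a*(208*c - 16) + 160*c^2 + 80*c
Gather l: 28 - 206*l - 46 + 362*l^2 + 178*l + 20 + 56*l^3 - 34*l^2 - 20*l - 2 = 56*l^3 + 328*l^2 - 48*l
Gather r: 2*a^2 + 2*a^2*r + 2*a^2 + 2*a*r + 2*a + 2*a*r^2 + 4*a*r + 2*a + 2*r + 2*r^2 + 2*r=4*a^2 + 4*a + r^2*(2*a + 2) + r*(2*a^2 + 6*a + 4)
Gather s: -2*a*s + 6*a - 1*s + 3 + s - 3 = -2*a*s + 6*a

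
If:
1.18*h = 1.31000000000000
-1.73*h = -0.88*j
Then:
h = 1.11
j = 2.18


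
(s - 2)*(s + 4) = s^2 + 2*s - 8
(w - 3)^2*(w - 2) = w^3 - 8*w^2 + 21*w - 18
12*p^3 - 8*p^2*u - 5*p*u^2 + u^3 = (-6*p + u)*(-p + u)*(2*p + u)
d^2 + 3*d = d*(d + 3)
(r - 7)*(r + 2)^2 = r^3 - 3*r^2 - 24*r - 28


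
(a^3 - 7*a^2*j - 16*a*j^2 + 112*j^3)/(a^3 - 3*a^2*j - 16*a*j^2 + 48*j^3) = (a - 7*j)/(a - 3*j)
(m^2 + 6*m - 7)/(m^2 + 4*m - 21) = (m - 1)/(m - 3)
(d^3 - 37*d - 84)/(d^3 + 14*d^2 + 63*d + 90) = (d^2 - 3*d - 28)/(d^2 + 11*d + 30)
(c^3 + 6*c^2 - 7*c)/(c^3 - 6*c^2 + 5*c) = (c + 7)/(c - 5)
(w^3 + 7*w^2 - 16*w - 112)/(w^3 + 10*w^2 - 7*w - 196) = (w + 4)/(w + 7)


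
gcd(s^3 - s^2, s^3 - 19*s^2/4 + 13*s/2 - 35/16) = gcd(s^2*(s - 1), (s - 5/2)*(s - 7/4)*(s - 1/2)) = 1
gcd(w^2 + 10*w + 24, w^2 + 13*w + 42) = w + 6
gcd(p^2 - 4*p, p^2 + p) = p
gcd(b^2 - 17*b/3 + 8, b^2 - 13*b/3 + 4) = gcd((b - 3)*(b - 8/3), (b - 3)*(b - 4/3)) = b - 3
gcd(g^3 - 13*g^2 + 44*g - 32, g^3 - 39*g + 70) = 1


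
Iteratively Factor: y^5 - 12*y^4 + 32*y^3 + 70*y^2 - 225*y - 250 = (y - 5)*(y^4 - 7*y^3 - 3*y^2 + 55*y + 50) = (y - 5)^2*(y^3 - 2*y^2 - 13*y - 10) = (y - 5)^2*(y + 1)*(y^2 - 3*y - 10) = (y - 5)^2*(y + 1)*(y + 2)*(y - 5)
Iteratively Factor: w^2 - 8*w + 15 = (w - 5)*(w - 3)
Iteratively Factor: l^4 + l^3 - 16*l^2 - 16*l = (l + 4)*(l^3 - 3*l^2 - 4*l) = l*(l + 4)*(l^2 - 3*l - 4) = l*(l + 1)*(l + 4)*(l - 4)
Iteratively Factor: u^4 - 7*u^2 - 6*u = (u)*(u^3 - 7*u - 6) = u*(u + 2)*(u^2 - 2*u - 3) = u*(u - 3)*(u + 2)*(u + 1)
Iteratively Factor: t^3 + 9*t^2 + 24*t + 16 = (t + 1)*(t^2 + 8*t + 16) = (t + 1)*(t + 4)*(t + 4)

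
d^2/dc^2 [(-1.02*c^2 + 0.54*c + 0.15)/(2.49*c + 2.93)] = (-3.5527136788005e-15*c - 23.532522)/(15.438249*c^3 + 54.498879*c^2 + 64.129203*c + 25.153757)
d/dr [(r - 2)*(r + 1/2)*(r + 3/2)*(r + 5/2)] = 4*r^3 + 15*r^2/2 - 13*r/2 - 77/8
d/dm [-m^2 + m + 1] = 1 - 2*m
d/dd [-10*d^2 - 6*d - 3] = -20*d - 6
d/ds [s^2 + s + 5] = 2*s + 1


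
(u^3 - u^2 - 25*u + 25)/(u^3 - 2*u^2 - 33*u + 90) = (u^2 + 4*u - 5)/(u^2 + 3*u - 18)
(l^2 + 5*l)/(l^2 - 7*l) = (l + 5)/(l - 7)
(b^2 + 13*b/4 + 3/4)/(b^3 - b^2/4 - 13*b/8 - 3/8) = 2*(b + 3)/(2*b^2 - b - 3)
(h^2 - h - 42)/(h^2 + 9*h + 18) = (h - 7)/(h + 3)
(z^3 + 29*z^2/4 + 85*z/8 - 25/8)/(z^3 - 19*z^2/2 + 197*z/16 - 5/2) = 2*(2*z^2 + 15*z + 25)/(4*z^2 - 37*z + 40)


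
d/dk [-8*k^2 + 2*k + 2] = 2 - 16*k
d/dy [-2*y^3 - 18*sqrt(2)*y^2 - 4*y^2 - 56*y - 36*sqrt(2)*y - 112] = -6*y^2 - 36*sqrt(2)*y - 8*y - 56 - 36*sqrt(2)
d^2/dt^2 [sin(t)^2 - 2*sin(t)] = 2*sin(t) + 2*cos(2*t)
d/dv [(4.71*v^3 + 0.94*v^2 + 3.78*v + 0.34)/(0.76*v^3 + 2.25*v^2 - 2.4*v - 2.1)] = (-1.77635683940025e-15*v^5 + 9.8831*v^4 - 28.3536*v^3 - 41.2092*v^2 - 5.478*v - 7.122)/(0.5776*v^6 + 3.42*v^5 + 1.4145*v^4 - 13.992*v^3 - 3.69*v^2 + 10.08*v + 4.41)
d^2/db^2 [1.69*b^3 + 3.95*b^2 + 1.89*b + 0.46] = 10.14*b + 7.9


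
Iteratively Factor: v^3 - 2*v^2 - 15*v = (v - 5)*(v^2 + 3*v) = (v - 5)*(v + 3)*(v)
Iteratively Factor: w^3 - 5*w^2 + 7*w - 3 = (w - 1)*(w^2 - 4*w + 3) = (w - 1)^2*(w - 3)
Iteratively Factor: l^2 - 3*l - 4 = (l - 4)*(l + 1)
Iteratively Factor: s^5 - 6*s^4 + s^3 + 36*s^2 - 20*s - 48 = (s - 4)*(s^4 - 2*s^3 - 7*s^2 + 8*s + 12) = (s - 4)*(s - 2)*(s^3 - 7*s - 6) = (s - 4)*(s - 2)*(s + 1)*(s^2 - s - 6) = (s - 4)*(s - 2)*(s + 1)*(s + 2)*(s - 3)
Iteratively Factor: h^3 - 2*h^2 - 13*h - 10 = (h - 5)*(h^2 + 3*h + 2) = (h - 5)*(h + 1)*(h + 2)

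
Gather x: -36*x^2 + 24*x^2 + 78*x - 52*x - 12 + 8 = -12*x^2 + 26*x - 4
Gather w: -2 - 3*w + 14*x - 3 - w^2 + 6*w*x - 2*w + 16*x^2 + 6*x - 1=-w^2 + w*(6*x - 5) + 16*x^2 + 20*x - 6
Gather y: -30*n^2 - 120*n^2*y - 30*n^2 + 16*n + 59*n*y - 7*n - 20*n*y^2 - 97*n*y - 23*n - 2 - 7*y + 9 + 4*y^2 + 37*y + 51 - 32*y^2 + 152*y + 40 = -60*n^2 - 14*n + y^2*(-20*n - 28) + y*(-120*n^2 - 38*n + 182) + 98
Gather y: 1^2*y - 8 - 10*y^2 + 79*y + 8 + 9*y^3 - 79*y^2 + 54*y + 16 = 9*y^3 - 89*y^2 + 134*y + 16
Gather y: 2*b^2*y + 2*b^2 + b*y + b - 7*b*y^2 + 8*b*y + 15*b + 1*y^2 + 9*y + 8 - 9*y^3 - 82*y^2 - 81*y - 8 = 2*b^2 + 16*b - 9*y^3 + y^2*(-7*b - 81) + y*(2*b^2 + 9*b - 72)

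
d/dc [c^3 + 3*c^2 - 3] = 3*c*(c + 2)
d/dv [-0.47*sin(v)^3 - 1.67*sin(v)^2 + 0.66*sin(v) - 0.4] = (-1.41*sin(v)^2 - 3.34*sin(v) + 0.66)*cos(v)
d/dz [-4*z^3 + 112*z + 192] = 112 - 12*z^2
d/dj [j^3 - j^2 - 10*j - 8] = 3*j^2 - 2*j - 10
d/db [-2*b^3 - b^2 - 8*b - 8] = -6*b^2 - 2*b - 8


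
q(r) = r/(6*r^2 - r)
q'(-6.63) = -0.00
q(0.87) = 0.24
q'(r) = r*(1 - 12*r)/(6*r^2 - r)^2 + 1/(6*r^2 - r)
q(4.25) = 0.04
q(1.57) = 0.12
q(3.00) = 0.06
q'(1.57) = -0.08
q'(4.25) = -0.01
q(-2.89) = -0.05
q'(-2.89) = -0.02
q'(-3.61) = -0.01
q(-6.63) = -0.02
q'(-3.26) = -0.01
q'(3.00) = -0.02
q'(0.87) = -0.34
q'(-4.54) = -0.01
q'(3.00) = -0.02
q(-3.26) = -0.05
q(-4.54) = -0.04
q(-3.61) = -0.04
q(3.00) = 0.06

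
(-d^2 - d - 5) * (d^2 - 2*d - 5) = -d^4 + d^3 + 2*d^2 + 15*d + 25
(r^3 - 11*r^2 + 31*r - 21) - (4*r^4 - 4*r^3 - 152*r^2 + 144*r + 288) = -4*r^4 + 5*r^3 + 141*r^2 - 113*r - 309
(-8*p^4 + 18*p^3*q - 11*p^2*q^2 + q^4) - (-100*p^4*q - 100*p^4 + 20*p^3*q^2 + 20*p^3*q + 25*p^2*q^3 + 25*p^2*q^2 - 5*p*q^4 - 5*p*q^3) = 100*p^4*q + 92*p^4 - 20*p^3*q^2 - 2*p^3*q - 25*p^2*q^3 - 36*p^2*q^2 + 5*p*q^4 + 5*p*q^3 + q^4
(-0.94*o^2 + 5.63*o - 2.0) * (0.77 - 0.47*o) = 0.4418*o^3 - 3.3699*o^2 + 5.2751*o - 1.54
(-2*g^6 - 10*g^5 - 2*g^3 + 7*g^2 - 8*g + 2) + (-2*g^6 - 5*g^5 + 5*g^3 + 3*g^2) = -4*g^6 - 15*g^5 + 3*g^3 + 10*g^2 - 8*g + 2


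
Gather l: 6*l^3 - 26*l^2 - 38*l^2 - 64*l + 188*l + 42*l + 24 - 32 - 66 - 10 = 6*l^3 - 64*l^2 + 166*l - 84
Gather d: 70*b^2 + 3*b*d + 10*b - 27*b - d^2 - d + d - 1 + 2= 70*b^2 + 3*b*d - 17*b - d^2 + 1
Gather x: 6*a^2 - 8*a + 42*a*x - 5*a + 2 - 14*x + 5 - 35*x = 6*a^2 - 13*a + x*(42*a - 49) + 7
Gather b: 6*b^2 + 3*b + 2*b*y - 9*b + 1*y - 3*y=6*b^2 + b*(2*y - 6) - 2*y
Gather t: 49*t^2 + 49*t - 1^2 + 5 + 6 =49*t^2 + 49*t + 10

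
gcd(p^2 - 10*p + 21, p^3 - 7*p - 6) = p - 3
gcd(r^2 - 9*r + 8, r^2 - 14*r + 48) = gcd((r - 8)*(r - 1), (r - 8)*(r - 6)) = r - 8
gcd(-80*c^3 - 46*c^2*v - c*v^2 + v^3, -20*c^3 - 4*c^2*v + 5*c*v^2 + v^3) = 10*c^2 + 7*c*v + v^2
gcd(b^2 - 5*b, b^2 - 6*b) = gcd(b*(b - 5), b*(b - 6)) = b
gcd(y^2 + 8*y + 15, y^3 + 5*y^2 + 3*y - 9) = y + 3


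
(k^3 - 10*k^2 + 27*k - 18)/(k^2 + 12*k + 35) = (k^3 - 10*k^2 + 27*k - 18)/(k^2 + 12*k + 35)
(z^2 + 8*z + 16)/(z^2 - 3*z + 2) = (z^2 + 8*z + 16)/(z^2 - 3*z + 2)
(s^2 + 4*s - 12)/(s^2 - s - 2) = (s + 6)/(s + 1)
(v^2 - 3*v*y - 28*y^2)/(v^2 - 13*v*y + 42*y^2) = (-v - 4*y)/(-v + 6*y)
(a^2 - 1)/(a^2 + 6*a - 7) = (a + 1)/(a + 7)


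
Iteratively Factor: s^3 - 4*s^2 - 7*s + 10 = (s - 5)*(s^2 + s - 2) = (s - 5)*(s - 1)*(s + 2)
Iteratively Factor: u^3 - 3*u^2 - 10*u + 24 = (u - 2)*(u^2 - u - 12) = (u - 2)*(u + 3)*(u - 4)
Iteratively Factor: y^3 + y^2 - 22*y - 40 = (y - 5)*(y^2 + 6*y + 8) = (y - 5)*(y + 4)*(y + 2)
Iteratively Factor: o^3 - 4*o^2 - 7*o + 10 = (o + 2)*(o^2 - 6*o + 5) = (o - 1)*(o + 2)*(o - 5)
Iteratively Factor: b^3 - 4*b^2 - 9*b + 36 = (b - 4)*(b^2 - 9) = (b - 4)*(b + 3)*(b - 3)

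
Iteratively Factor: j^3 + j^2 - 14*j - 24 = (j + 2)*(j^2 - j - 12) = (j + 2)*(j + 3)*(j - 4)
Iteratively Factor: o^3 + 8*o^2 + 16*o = (o + 4)*(o^2 + 4*o) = o*(o + 4)*(o + 4)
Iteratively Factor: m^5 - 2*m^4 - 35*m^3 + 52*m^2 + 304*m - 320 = (m - 1)*(m^4 - m^3 - 36*m^2 + 16*m + 320) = (m - 1)*(m + 4)*(m^3 - 5*m^2 - 16*m + 80) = (m - 4)*(m - 1)*(m + 4)*(m^2 - m - 20) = (m - 5)*(m - 4)*(m - 1)*(m + 4)*(m + 4)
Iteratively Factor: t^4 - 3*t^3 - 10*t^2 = (t)*(t^3 - 3*t^2 - 10*t) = t*(t + 2)*(t^2 - 5*t) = t*(t - 5)*(t + 2)*(t)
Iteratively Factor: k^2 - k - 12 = (k + 3)*(k - 4)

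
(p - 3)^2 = p^2 - 6*p + 9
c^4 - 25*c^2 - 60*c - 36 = (c - 6)*(c + 1)*(c + 2)*(c + 3)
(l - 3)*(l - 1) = l^2 - 4*l + 3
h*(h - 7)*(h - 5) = h^3 - 12*h^2 + 35*h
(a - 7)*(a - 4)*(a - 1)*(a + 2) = a^4 - 10*a^3 + 15*a^2 + 50*a - 56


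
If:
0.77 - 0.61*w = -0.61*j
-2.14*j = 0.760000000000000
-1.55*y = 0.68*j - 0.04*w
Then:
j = -0.36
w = 0.91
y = 0.18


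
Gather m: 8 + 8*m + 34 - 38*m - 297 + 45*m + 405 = 15*m + 150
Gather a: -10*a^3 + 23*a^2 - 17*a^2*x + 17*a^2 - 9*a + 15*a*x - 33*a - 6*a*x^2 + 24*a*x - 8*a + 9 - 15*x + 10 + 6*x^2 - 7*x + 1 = -10*a^3 + a^2*(40 - 17*x) + a*(-6*x^2 + 39*x - 50) + 6*x^2 - 22*x + 20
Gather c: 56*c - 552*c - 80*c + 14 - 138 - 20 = -576*c - 144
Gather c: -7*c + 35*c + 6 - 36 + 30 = 28*c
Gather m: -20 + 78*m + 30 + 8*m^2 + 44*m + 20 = 8*m^2 + 122*m + 30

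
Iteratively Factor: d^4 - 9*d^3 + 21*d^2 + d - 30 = (d - 3)*(d^3 - 6*d^2 + 3*d + 10) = (d - 5)*(d - 3)*(d^2 - d - 2) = (d - 5)*(d - 3)*(d - 2)*(d + 1)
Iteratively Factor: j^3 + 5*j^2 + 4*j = (j)*(j^2 + 5*j + 4) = j*(j + 1)*(j + 4)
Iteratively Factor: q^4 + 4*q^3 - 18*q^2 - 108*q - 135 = (q - 5)*(q^3 + 9*q^2 + 27*q + 27) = (q - 5)*(q + 3)*(q^2 + 6*q + 9) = (q - 5)*(q + 3)^2*(q + 3)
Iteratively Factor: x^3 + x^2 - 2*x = (x + 2)*(x^2 - x) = x*(x + 2)*(x - 1)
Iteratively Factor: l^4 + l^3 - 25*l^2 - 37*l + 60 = (l + 3)*(l^3 - 2*l^2 - 19*l + 20) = (l - 1)*(l + 3)*(l^2 - l - 20) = (l - 5)*(l - 1)*(l + 3)*(l + 4)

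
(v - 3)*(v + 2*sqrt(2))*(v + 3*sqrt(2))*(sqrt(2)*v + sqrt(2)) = sqrt(2)*v^4 - 2*sqrt(2)*v^3 + 10*v^3 - 20*v^2 + 9*sqrt(2)*v^2 - 24*sqrt(2)*v - 30*v - 36*sqrt(2)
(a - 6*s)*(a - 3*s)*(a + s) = a^3 - 8*a^2*s + 9*a*s^2 + 18*s^3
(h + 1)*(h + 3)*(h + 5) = h^3 + 9*h^2 + 23*h + 15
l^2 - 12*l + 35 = (l - 7)*(l - 5)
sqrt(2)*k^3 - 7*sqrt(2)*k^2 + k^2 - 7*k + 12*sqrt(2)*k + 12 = (k - 4)*(k - 3)*(sqrt(2)*k + 1)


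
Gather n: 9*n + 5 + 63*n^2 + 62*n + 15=63*n^2 + 71*n + 20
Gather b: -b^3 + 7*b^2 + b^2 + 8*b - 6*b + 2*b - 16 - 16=-b^3 + 8*b^2 + 4*b - 32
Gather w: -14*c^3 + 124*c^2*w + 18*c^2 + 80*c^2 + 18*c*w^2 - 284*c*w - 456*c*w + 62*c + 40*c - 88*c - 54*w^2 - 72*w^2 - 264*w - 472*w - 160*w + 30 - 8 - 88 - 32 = -14*c^3 + 98*c^2 + 14*c + w^2*(18*c - 126) + w*(124*c^2 - 740*c - 896) - 98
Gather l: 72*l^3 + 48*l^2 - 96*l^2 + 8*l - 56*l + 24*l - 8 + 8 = 72*l^3 - 48*l^2 - 24*l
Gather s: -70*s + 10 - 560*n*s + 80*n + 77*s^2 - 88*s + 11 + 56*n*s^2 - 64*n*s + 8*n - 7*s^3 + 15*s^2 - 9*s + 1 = 88*n - 7*s^3 + s^2*(56*n + 92) + s*(-624*n - 167) + 22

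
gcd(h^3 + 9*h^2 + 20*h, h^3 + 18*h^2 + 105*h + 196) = h + 4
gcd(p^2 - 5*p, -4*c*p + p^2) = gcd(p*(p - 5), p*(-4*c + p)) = p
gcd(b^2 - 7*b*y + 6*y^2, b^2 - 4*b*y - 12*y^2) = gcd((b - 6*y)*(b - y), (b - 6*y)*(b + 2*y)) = -b + 6*y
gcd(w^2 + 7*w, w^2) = w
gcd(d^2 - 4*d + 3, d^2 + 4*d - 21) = d - 3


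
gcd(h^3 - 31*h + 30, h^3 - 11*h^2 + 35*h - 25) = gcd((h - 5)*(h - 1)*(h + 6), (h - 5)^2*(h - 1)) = h^2 - 6*h + 5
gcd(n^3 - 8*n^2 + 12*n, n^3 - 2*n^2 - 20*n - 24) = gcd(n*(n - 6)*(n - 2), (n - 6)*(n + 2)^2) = n - 6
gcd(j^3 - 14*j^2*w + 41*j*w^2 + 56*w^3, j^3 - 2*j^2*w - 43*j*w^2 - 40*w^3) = -j^2 + 7*j*w + 8*w^2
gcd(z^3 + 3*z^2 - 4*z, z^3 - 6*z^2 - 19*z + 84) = z + 4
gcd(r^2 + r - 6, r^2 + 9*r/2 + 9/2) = r + 3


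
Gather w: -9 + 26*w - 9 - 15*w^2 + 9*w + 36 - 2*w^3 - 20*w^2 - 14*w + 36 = -2*w^3 - 35*w^2 + 21*w + 54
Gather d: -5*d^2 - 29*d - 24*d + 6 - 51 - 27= -5*d^2 - 53*d - 72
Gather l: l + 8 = l + 8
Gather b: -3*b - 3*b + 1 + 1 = 2 - 6*b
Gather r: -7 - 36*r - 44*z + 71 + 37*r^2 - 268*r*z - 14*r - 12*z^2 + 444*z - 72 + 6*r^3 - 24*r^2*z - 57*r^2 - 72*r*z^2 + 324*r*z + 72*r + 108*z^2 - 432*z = 6*r^3 + r^2*(-24*z - 20) + r*(-72*z^2 + 56*z + 22) + 96*z^2 - 32*z - 8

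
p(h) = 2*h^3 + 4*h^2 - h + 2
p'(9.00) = 557.00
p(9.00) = 1775.00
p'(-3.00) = 29.00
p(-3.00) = -13.00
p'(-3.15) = 33.34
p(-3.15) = -17.67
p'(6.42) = 297.66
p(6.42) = 689.66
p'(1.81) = 33.14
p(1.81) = 25.15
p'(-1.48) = 0.30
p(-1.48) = 5.76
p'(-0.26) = -2.67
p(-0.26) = 2.50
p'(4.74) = 171.73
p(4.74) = 300.12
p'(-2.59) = 18.53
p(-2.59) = -3.33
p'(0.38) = 2.91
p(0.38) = 2.31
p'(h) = 6*h^2 + 8*h - 1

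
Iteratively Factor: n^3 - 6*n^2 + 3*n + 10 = (n - 2)*(n^2 - 4*n - 5) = (n - 5)*(n - 2)*(n + 1)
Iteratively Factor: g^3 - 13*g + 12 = (g - 1)*(g^2 + g - 12) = (g - 1)*(g + 4)*(g - 3)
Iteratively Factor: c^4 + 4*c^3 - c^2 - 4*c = (c - 1)*(c^3 + 5*c^2 + 4*c) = (c - 1)*(c + 1)*(c^2 + 4*c) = c*(c - 1)*(c + 1)*(c + 4)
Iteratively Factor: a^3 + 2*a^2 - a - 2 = (a - 1)*(a^2 + 3*a + 2) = (a - 1)*(a + 1)*(a + 2)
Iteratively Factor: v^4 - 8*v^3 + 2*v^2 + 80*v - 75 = (v - 5)*(v^3 - 3*v^2 - 13*v + 15) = (v - 5)^2*(v^2 + 2*v - 3) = (v - 5)^2*(v - 1)*(v + 3)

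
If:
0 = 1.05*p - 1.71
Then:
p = 1.63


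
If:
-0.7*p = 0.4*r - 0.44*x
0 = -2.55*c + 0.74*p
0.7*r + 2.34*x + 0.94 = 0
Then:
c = 0.736742697078832*x + 0.222681072428972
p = 2.53877551020408*x + 0.76734693877551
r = -3.34285714285714*x - 1.34285714285714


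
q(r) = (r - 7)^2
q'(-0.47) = -14.94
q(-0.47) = 55.80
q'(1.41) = -11.18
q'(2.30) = -9.40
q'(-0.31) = -14.62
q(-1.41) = 70.73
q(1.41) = 31.25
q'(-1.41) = -16.82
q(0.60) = 40.96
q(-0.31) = 53.44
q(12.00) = 25.00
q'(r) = 2*r - 14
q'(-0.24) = -14.48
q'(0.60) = -12.80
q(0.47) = 42.64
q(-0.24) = 52.42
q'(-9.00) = -32.00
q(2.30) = 22.09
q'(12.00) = 10.00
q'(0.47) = -13.06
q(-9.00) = 256.00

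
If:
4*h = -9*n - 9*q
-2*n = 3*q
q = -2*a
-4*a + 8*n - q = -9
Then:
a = -9/22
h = 81/88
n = -27/22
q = 9/11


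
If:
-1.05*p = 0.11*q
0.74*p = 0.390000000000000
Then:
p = 0.53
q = -5.03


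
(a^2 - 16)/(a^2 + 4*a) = (a - 4)/a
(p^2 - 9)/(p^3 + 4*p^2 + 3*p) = (p - 3)/(p*(p + 1))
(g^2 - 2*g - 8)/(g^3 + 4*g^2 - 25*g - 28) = (g + 2)/(g^2 + 8*g + 7)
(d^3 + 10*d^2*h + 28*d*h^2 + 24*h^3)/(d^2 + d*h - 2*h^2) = (d^2 + 8*d*h + 12*h^2)/(d - h)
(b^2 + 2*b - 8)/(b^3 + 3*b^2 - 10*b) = (b + 4)/(b*(b + 5))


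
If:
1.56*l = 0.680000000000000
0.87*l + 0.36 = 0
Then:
No Solution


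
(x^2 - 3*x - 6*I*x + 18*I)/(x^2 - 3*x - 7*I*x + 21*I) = (x - 6*I)/(x - 7*I)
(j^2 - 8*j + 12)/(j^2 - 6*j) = (j - 2)/j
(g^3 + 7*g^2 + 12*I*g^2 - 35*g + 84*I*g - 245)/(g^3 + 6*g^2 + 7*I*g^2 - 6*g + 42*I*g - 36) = (g^3 + g^2*(7 + 12*I) + g*(-35 + 84*I) - 245)/(g^3 + g^2*(6 + 7*I) + g*(-6 + 42*I) - 36)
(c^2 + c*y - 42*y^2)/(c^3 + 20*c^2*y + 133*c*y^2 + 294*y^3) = (c - 6*y)/(c^2 + 13*c*y + 42*y^2)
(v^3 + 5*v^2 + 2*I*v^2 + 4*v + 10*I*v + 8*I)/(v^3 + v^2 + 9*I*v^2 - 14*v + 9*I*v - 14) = (v + 4)/(v + 7*I)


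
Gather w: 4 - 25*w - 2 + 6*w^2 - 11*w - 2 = 6*w^2 - 36*w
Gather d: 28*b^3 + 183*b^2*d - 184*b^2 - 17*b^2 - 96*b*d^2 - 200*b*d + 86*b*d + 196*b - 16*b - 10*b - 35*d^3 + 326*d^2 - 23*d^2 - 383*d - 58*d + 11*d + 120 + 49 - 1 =28*b^3 - 201*b^2 + 170*b - 35*d^3 + d^2*(303 - 96*b) + d*(183*b^2 - 114*b - 430) + 168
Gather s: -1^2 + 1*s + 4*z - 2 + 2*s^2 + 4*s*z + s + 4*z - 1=2*s^2 + s*(4*z + 2) + 8*z - 4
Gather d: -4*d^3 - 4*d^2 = -4*d^3 - 4*d^2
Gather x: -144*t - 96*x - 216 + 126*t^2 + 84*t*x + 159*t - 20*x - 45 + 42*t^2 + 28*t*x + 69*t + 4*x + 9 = 168*t^2 + 84*t + x*(112*t - 112) - 252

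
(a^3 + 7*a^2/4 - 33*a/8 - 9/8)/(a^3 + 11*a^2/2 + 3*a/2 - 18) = (a + 1/4)/(a + 4)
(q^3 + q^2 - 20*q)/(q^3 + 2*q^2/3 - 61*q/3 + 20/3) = 3*q/(3*q - 1)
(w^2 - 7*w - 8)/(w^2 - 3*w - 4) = (w - 8)/(w - 4)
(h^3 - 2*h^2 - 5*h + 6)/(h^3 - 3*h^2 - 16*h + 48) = (h^2 + h - 2)/(h^2 - 16)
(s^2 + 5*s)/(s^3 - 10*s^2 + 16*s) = (s + 5)/(s^2 - 10*s + 16)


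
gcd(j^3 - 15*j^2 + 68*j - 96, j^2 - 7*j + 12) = j^2 - 7*j + 12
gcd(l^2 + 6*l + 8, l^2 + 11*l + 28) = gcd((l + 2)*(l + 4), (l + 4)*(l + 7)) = l + 4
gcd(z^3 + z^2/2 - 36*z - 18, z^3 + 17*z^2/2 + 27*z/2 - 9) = z + 6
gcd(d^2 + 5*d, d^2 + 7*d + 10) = d + 5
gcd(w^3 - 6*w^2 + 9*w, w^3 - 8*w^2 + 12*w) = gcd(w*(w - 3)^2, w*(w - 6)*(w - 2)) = w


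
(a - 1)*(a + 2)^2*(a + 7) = a^4 + 10*a^3 + 21*a^2 - 4*a - 28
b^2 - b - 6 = (b - 3)*(b + 2)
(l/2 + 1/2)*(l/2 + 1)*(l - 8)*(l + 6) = l^4/4 + l^3/4 - 13*l^2 - 37*l - 24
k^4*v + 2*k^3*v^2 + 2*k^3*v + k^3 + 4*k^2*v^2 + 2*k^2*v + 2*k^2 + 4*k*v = k*(k + 2)*(k + 2*v)*(k*v + 1)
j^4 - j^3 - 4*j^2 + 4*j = j*(j - 2)*(j - 1)*(j + 2)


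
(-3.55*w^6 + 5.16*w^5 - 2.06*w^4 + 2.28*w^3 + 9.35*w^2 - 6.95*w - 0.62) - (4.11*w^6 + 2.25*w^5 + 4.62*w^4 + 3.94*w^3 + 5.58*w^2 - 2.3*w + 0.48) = -7.66*w^6 + 2.91*w^5 - 6.68*w^4 - 1.66*w^3 + 3.77*w^2 - 4.65*w - 1.1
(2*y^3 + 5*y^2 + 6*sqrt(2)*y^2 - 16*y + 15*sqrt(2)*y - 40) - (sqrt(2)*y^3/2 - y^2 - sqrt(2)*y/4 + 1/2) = -sqrt(2)*y^3/2 + 2*y^3 + 6*y^2 + 6*sqrt(2)*y^2 - 16*y + 61*sqrt(2)*y/4 - 81/2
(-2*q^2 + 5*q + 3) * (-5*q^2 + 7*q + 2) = 10*q^4 - 39*q^3 + 16*q^2 + 31*q + 6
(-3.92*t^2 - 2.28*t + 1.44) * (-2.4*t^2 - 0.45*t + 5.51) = 9.408*t^4 + 7.236*t^3 - 24.0292*t^2 - 13.2108*t + 7.9344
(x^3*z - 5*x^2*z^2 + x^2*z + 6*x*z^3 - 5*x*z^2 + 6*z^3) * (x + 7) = x^4*z - 5*x^3*z^2 + 8*x^3*z + 6*x^2*z^3 - 40*x^2*z^2 + 7*x^2*z + 48*x*z^3 - 35*x*z^2 + 42*z^3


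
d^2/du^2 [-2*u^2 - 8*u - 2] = -4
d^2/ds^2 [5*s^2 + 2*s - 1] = 10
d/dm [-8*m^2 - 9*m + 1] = -16*m - 9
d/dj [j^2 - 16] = 2*j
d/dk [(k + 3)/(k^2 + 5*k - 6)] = (k^2 + 5*k - (k + 3)*(2*k + 5) - 6)/(k^2 + 5*k - 6)^2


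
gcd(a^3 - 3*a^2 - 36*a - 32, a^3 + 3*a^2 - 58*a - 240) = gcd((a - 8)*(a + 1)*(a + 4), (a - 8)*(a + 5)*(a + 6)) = a - 8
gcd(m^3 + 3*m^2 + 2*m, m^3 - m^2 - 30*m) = m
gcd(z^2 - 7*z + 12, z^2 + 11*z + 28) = 1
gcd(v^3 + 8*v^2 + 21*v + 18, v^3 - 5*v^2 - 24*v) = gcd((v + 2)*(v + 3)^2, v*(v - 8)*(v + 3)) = v + 3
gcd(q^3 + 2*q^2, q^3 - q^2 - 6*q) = q^2 + 2*q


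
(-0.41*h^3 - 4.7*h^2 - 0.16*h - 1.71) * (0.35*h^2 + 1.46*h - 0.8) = -0.1435*h^5 - 2.2436*h^4 - 6.59*h^3 + 2.9279*h^2 - 2.3686*h + 1.368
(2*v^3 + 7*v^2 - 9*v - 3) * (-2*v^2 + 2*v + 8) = -4*v^5 - 10*v^4 + 48*v^3 + 44*v^2 - 78*v - 24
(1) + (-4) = -3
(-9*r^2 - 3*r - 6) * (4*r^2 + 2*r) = -36*r^4 - 30*r^3 - 30*r^2 - 12*r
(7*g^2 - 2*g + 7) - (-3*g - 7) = 7*g^2 + g + 14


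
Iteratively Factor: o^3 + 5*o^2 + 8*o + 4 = (o + 2)*(o^2 + 3*o + 2) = (o + 1)*(o + 2)*(o + 2)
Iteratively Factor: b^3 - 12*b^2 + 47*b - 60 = (b - 5)*(b^2 - 7*b + 12) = (b - 5)*(b - 3)*(b - 4)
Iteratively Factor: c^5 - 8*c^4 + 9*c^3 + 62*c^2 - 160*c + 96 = (c - 2)*(c^4 - 6*c^3 - 3*c^2 + 56*c - 48) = (c - 2)*(c - 1)*(c^3 - 5*c^2 - 8*c + 48) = (c - 4)*(c - 2)*(c - 1)*(c^2 - c - 12) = (c - 4)^2*(c - 2)*(c - 1)*(c + 3)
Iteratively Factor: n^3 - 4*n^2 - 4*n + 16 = (n - 4)*(n^2 - 4) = (n - 4)*(n - 2)*(n + 2)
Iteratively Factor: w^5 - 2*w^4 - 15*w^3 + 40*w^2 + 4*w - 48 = (w - 2)*(w^4 - 15*w^2 + 10*w + 24) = (w - 2)*(w + 1)*(w^3 - w^2 - 14*w + 24) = (w - 3)*(w - 2)*(w + 1)*(w^2 + 2*w - 8) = (w - 3)*(w - 2)*(w + 1)*(w + 4)*(w - 2)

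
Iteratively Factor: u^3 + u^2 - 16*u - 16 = (u - 4)*(u^2 + 5*u + 4) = (u - 4)*(u + 4)*(u + 1)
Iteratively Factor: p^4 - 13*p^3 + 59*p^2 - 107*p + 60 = (p - 3)*(p^3 - 10*p^2 + 29*p - 20) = (p - 3)*(p - 1)*(p^2 - 9*p + 20) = (p - 4)*(p - 3)*(p - 1)*(p - 5)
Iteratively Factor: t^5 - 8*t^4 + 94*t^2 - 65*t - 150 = (t + 1)*(t^4 - 9*t^3 + 9*t^2 + 85*t - 150) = (t + 1)*(t + 3)*(t^3 - 12*t^2 + 45*t - 50) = (t - 5)*(t + 1)*(t + 3)*(t^2 - 7*t + 10) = (t - 5)^2*(t + 1)*(t + 3)*(t - 2)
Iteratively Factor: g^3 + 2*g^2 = (g)*(g^2 + 2*g) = g^2*(g + 2)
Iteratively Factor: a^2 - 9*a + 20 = (a - 5)*(a - 4)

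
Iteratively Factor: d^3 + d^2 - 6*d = (d - 2)*(d^2 + 3*d) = (d - 2)*(d + 3)*(d)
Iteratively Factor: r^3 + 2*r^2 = (r)*(r^2 + 2*r) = r*(r + 2)*(r)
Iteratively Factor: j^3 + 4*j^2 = (j + 4)*(j^2) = j*(j + 4)*(j)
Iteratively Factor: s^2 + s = (s + 1)*(s)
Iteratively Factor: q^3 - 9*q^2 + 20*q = (q)*(q^2 - 9*q + 20) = q*(q - 4)*(q - 5)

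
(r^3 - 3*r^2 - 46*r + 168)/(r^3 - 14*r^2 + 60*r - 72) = (r^2 + 3*r - 28)/(r^2 - 8*r + 12)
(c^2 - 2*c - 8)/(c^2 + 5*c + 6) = (c - 4)/(c + 3)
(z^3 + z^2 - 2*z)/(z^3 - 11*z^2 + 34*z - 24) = z*(z + 2)/(z^2 - 10*z + 24)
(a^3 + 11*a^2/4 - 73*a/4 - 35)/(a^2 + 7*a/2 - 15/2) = (4*a^2 - 9*a - 28)/(2*(2*a - 3))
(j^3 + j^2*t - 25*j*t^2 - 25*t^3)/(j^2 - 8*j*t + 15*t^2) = (-j^2 - 6*j*t - 5*t^2)/(-j + 3*t)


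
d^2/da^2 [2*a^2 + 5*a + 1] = 4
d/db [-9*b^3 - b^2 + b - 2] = -27*b^2 - 2*b + 1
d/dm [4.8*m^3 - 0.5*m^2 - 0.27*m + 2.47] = 14.4*m^2 - 1.0*m - 0.27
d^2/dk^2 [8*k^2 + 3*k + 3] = 16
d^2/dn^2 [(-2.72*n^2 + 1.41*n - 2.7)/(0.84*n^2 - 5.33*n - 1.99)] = (1.77635683940025e-15*n^4 - 22.366176*n^3 - 38.7112320000001*n^2 + 86.672376*n - 213.888538)/(0.592704*n^6 - 11.282544*n^5 + 67.377996*n^4 - 97.961669*n^3 - 159.621681*n^2 - 63.321999*n - 7.880599)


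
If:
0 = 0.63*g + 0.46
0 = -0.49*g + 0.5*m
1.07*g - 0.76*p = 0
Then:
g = -0.73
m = -0.72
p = -1.03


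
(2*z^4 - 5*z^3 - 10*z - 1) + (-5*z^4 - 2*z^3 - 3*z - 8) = -3*z^4 - 7*z^3 - 13*z - 9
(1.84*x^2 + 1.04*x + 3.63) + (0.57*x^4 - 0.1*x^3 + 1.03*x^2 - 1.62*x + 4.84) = 0.57*x^4 - 0.1*x^3 + 2.87*x^2 - 0.58*x + 8.47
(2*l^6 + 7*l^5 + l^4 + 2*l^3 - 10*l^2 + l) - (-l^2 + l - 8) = 2*l^6 + 7*l^5 + l^4 + 2*l^3 - 9*l^2 + 8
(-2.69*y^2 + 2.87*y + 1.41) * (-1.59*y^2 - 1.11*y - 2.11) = 4.2771*y^4 - 1.5774*y^3 + 0.2483*y^2 - 7.6208*y - 2.9751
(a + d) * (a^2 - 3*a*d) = a^3 - 2*a^2*d - 3*a*d^2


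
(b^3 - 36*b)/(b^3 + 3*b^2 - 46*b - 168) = b*(b - 6)/(b^2 - 3*b - 28)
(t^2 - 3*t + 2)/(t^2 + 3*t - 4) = (t - 2)/(t + 4)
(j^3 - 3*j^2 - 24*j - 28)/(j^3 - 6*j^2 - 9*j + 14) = (j + 2)/(j - 1)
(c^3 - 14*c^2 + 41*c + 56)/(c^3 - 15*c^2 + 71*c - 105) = (c^2 - 7*c - 8)/(c^2 - 8*c + 15)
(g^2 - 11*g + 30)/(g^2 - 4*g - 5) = (g - 6)/(g + 1)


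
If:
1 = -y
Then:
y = -1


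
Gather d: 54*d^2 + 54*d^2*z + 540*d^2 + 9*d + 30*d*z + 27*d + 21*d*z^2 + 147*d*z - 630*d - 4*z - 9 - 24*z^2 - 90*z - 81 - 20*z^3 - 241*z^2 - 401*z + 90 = d^2*(54*z + 594) + d*(21*z^2 + 177*z - 594) - 20*z^3 - 265*z^2 - 495*z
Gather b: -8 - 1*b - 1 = -b - 9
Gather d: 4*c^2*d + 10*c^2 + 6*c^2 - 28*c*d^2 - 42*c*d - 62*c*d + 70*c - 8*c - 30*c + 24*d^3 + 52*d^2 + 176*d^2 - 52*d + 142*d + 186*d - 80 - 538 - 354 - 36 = 16*c^2 + 32*c + 24*d^3 + d^2*(228 - 28*c) + d*(4*c^2 - 104*c + 276) - 1008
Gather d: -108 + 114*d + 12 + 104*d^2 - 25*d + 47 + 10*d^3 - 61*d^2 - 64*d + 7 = 10*d^3 + 43*d^2 + 25*d - 42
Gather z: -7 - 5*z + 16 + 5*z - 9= 0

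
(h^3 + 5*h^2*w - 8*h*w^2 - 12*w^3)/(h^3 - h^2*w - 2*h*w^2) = (h + 6*w)/h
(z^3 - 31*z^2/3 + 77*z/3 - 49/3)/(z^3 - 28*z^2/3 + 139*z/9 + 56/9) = 3*(3*z^2 - 10*z + 7)/(9*z^2 - 21*z - 8)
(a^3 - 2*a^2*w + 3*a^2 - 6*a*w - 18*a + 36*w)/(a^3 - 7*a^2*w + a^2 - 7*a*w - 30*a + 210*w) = (-a^2 + 2*a*w + 3*a - 6*w)/(-a^2 + 7*a*w + 5*a - 35*w)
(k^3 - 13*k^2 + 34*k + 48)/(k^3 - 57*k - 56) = (k - 6)/(k + 7)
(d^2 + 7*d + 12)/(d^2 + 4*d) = (d + 3)/d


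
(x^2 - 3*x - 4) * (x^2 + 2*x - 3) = x^4 - x^3 - 13*x^2 + x + 12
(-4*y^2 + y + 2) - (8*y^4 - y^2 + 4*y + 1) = -8*y^4 - 3*y^2 - 3*y + 1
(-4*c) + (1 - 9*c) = 1 - 13*c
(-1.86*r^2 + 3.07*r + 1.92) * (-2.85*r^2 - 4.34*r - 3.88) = 5.301*r^4 - 0.677099999999999*r^3 - 11.579*r^2 - 20.2444*r - 7.4496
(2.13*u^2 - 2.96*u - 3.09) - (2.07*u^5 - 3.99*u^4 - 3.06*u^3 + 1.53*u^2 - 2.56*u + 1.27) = -2.07*u^5 + 3.99*u^4 + 3.06*u^3 + 0.6*u^2 - 0.4*u - 4.36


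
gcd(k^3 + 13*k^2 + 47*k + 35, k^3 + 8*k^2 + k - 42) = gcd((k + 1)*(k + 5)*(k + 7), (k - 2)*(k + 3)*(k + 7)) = k + 7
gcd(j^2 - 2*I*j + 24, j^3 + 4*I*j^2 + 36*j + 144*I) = j^2 - 2*I*j + 24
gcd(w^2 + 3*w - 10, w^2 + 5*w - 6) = 1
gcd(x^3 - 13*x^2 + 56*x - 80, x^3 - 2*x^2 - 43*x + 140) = x^2 - 9*x + 20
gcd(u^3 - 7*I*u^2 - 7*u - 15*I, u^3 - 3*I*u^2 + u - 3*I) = u^2 - 2*I*u + 3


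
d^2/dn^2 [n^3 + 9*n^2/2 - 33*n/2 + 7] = 6*n + 9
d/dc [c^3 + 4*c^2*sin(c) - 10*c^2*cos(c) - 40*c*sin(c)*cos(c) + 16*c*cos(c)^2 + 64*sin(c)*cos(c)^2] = 10*c^2*sin(c) + 4*c^2*cos(c) + 3*c^2 + 8*c*sin(c) - 16*c*sin(2*c) - 20*c*cos(c) - 40*c*cos(2*c) - 20*sin(2*c) + 16*cos(c) + 8*cos(2*c) + 48*cos(3*c) + 8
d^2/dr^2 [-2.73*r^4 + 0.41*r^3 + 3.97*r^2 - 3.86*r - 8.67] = -32.76*r^2 + 2.46*r + 7.94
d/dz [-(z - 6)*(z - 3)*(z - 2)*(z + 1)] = 2*z*(-2*z^2 + 15*z - 25)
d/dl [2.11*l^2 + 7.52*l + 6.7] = 4.22*l + 7.52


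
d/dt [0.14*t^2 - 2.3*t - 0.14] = 0.28*t - 2.3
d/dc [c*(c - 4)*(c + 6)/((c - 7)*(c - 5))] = (c^4 - 24*c^3 + 105*c^2 + 140*c - 840)/(c^4 - 24*c^3 + 214*c^2 - 840*c + 1225)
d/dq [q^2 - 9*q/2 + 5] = 2*q - 9/2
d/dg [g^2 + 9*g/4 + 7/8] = 2*g + 9/4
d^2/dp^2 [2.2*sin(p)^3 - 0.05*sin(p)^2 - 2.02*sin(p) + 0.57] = 0.370000000000003*sin(p) + 4.95*sin(3*p) - 0.1*cos(2*p)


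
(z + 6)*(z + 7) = z^2 + 13*z + 42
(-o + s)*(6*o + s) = -6*o^2 + 5*o*s + s^2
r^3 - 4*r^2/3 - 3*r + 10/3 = (r - 2)*(r - 1)*(r + 5/3)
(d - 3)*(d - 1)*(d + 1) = d^3 - 3*d^2 - d + 3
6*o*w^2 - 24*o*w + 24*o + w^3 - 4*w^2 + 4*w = (6*o + w)*(w - 2)^2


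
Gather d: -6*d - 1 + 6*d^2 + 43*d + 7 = 6*d^2 + 37*d + 6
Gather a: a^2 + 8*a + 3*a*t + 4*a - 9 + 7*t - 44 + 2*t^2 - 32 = a^2 + a*(3*t + 12) + 2*t^2 + 7*t - 85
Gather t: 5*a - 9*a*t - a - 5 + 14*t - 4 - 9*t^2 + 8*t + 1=4*a - 9*t^2 + t*(22 - 9*a) - 8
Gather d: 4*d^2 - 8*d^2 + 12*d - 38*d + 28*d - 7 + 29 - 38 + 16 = -4*d^2 + 2*d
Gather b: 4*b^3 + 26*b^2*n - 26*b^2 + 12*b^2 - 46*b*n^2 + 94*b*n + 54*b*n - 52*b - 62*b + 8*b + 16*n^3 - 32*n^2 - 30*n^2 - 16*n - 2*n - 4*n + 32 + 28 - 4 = 4*b^3 + b^2*(26*n - 14) + b*(-46*n^2 + 148*n - 106) + 16*n^3 - 62*n^2 - 22*n + 56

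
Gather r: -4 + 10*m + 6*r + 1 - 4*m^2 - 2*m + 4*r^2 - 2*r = -4*m^2 + 8*m + 4*r^2 + 4*r - 3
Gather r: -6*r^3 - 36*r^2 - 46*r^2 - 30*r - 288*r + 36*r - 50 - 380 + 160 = -6*r^3 - 82*r^2 - 282*r - 270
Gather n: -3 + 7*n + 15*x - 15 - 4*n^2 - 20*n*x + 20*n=-4*n^2 + n*(27 - 20*x) + 15*x - 18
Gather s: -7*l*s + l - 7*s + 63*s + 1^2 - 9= l + s*(56 - 7*l) - 8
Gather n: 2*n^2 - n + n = 2*n^2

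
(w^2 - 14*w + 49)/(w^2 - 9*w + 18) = (w^2 - 14*w + 49)/(w^2 - 9*w + 18)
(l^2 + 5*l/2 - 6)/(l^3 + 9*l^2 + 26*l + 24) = (l - 3/2)/(l^2 + 5*l + 6)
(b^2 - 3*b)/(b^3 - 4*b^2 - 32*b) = (3 - b)/(-b^2 + 4*b + 32)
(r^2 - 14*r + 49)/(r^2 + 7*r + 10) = (r^2 - 14*r + 49)/(r^2 + 7*r + 10)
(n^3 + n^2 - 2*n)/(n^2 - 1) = n*(n + 2)/(n + 1)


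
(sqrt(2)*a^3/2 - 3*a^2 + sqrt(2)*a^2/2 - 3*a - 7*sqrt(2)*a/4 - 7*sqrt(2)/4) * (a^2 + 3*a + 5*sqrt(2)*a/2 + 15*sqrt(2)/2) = sqrt(2)*a^5/2 - a^4/2 + 2*sqrt(2)*a^4 - 31*sqrt(2)*a^3/4 - 2*a^3 - 37*sqrt(2)*a^2 - 41*a^2/4 - 111*sqrt(2)*a/4 - 35*a - 105/4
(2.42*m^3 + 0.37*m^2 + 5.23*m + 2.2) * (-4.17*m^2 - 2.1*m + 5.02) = -10.0914*m^5 - 6.6249*m^4 - 10.4377*m^3 - 18.2996*m^2 + 21.6346*m + 11.044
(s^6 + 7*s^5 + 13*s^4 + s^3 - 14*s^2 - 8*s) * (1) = s^6 + 7*s^5 + 13*s^4 + s^3 - 14*s^2 - 8*s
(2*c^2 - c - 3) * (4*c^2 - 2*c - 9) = 8*c^4 - 8*c^3 - 28*c^2 + 15*c + 27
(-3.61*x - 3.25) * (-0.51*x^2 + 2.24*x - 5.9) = 1.8411*x^3 - 6.4289*x^2 + 14.019*x + 19.175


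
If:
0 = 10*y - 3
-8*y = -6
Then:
No Solution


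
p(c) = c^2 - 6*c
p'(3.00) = 0.00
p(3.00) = -9.00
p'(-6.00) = -18.00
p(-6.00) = 72.00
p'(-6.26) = -18.52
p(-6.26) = 76.75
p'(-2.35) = -10.70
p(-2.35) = 19.62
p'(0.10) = -5.80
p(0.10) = -0.59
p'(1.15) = -3.70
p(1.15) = -5.58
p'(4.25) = 2.50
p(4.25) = -7.44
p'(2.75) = -0.50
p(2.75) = -8.94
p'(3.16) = 0.32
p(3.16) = -8.97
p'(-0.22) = -6.44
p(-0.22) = 1.37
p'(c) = 2*c - 6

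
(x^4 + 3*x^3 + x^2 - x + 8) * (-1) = -x^4 - 3*x^3 - x^2 + x - 8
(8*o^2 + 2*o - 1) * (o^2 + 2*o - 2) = 8*o^4 + 18*o^3 - 13*o^2 - 6*o + 2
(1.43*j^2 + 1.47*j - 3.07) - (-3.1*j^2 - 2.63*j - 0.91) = 4.53*j^2 + 4.1*j - 2.16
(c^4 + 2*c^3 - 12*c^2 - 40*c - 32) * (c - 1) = c^5 + c^4 - 14*c^3 - 28*c^2 + 8*c + 32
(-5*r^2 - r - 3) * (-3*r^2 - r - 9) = 15*r^4 + 8*r^3 + 55*r^2 + 12*r + 27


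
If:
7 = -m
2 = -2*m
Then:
No Solution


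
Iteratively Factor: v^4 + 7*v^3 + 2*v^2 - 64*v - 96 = (v + 4)*(v^3 + 3*v^2 - 10*v - 24) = (v - 3)*(v + 4)*(v^2 + 6*v + 8) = (v - 3)*(v + 2)*(v + 4)*(v + 4)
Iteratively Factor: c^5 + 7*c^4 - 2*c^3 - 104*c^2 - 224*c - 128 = (c + 4)*(c^4 + 3*c^3 - 14*c^2 - 48*c - 32) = (c + 1)*(c + 4)*(c^3 + 2*c^2 - 16*c - 32) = (c - 4)*(c + 1)*(c + 4)*(c^2 + 6*c + 8) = (c - 4)*(c + 1)*(c + 2)*(c + 4)*(c + 4)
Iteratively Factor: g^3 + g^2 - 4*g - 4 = (g + 2)*(g^2 - g - 2) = (g + 1)*(g + 2)*(g - 2)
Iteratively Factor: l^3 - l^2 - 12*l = (l - 4)*(l^2 + 3*l) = l*(l - 4)*(l + 3)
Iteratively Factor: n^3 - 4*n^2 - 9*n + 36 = (n - 3)*(n^2 - n - 12) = (n - 3)*(n + 3)*(n - 4)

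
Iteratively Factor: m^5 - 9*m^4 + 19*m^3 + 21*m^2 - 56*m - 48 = (m + 1)*(m^4 - 10*m^3 + 29*m^2 - 8*m - 48) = (m - 3)*(m + 1)*(m^3 - 7*m^2 + 8*m + 16) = (m - 4)*(m - 3)*(m + 1)*(m^2 - 3*m - 4) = (m - 4)*(m - 3)*(m + 1)^2*(m - 4)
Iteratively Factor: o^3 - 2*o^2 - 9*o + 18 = (o - 3)*(o^2 + o - 6) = (o - 3)*(o + 3)*(o - 2)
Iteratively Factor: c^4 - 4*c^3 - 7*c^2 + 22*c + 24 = (c - 4)*(c^3 - 7*c - 6) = (c - 4)*(c + 2)*(c^2 - 2*c - 3) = (c - 4)*(c + 1)*(c + 2)*(c - 3)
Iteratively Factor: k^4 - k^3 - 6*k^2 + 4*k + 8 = (k + 2)*(k^3 - 3*k^2 + 4) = (k + 1)*(k + 2)*(k^2 - 4*k + 4) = (k - 2)*(k + 1)*(k + 2)*(k - 2)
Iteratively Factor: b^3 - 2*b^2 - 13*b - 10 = (b + 2)*(b^2 - 4*b - 5) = (b - 5)*(b + 2)*(b + 1)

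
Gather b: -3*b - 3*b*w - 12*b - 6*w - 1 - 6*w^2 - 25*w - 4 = b*(-3*w - 15) - 6*w^2 - 31*w - 5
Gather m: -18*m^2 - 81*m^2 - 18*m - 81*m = -99*m^2 - 99*m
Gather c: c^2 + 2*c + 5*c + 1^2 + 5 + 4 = c^2 + 7*c + 10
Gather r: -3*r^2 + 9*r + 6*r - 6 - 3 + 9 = -3*r^2 + 15*r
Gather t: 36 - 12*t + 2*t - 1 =35 - 10*t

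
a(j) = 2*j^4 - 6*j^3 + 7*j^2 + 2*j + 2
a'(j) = 8*j^3 - 18*j^2 + 14*j + 2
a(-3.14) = 444.92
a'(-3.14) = -467.11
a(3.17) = 89.51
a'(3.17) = 120.34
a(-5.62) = 3272.03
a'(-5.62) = -2065.23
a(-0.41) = 2.83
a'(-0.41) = -7.32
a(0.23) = 2.76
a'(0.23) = 4.37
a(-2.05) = 114.33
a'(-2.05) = -171.27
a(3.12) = 83.67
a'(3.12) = 113.43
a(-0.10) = 1.88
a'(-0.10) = 0.41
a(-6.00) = 4130.00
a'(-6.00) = -2458.00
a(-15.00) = 123047.00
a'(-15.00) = -31258.00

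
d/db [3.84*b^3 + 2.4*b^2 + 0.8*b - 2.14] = 11.52*b^2 + 4.8*b + 0.8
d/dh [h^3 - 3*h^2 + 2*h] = 3*h^2 - 6*h + 2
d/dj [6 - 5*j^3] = -15*j^2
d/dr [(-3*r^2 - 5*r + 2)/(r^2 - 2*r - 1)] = (11*r^2 + 2*r + 9)/(r^4 - 4*r^3 + 2*r^2 + 4*r + 1)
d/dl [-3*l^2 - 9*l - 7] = -6*l - 9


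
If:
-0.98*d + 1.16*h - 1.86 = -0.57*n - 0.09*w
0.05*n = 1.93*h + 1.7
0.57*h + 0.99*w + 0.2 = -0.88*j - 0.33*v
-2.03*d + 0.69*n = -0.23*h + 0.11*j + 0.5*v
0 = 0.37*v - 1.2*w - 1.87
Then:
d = 0.889899970008217 - 1.64962929719578*w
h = -0.0736826142497135*w - 0.718759089430617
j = -2.29348997744083*w - 1.65698313279817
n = 6.25589914797819 - 2.84414891003894*w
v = 3.24324324324324*w + 5.05405405405405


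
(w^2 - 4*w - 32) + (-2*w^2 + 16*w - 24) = -w^2 + 12*w - 56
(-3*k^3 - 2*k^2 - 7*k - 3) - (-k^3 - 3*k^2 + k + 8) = -2*k^3 + k^2 - 8*k - 11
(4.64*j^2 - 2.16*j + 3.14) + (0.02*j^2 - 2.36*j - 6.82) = 4.66*j^2 - 4.52*j - 3.68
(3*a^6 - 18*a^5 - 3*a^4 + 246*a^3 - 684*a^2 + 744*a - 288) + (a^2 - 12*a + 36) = 3*a^6 - 18*a^5 - 3*a^4 + 246*a^3 - 683*a^2 + 732*a - 252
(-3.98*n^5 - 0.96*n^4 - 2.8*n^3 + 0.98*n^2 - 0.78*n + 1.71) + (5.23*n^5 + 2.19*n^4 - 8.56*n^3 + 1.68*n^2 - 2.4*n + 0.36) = 1.25*n^5 + 1.23*n^4 - 11.36*n^3 + 2.66*n^2 - 3.18*n + 2.07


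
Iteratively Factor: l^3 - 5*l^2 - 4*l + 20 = (l + 2)*(l^2 - 7*l + 10) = (l - 2)*(l + 2)*(l - 5)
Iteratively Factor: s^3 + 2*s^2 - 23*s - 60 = (s + 4)*(s^2 - 2*s - 15) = (s + 3)*(s + 4)*(s - 5)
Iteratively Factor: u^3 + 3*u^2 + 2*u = (u + 1)*(u^2 + 2*u) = (u + 1)*(u + 2)*(u)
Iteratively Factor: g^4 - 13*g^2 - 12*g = (g + 1)*(g^3 - g^2 - 12*g) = g*(g + 1)*(g^2 - g - 12) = g*(g - 4)*(g + 1)*(g + 3)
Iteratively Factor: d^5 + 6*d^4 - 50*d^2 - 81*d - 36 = (d - 3)*(d^4 + 9*d^3 + 27*d^2 + 31*d + 12) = (d - 3)*(d + 3)*(d^3 + 6*d^2 + 9*d + 4) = (d - 3)*(d + 1)*(d + 3)*(d^2 + 5*d + 4) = (d - 3)*(d + 1)^2*(d + 3)*(d + 4)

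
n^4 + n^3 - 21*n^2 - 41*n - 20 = (n - 5)*(n + 1)^2*(n + 4)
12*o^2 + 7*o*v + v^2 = (3*o + v)*(4*o + v)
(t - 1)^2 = t^2 - 2*t + 1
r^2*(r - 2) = r^3 - 2*r^2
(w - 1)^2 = w^2 - 2*w + 1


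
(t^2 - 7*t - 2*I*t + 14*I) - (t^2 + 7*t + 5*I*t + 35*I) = -14*t - 7*I*t - 21*I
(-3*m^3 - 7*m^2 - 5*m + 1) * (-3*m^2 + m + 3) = 9*m^5 + 18*m^4 - m^3 - 29*m^2 - 14*m + 3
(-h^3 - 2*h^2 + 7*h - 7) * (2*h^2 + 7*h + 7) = -2*h^5 - 11*h^4 - 7*h^3 + 21*h^2 - 49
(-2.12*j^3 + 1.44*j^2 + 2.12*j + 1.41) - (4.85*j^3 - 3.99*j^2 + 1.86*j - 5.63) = -6.97*j^3 + 5.43*j^2 + 0.26*j + 7.04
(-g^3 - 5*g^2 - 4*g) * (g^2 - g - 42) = -g^5 - 4*g^4 + 43*g^3 + 214*g^2 + 168*g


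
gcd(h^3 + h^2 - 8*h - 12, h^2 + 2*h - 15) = h - 3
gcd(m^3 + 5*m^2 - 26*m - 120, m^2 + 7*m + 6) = m + 6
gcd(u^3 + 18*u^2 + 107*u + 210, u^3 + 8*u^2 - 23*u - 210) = u^2 + 13*u + 42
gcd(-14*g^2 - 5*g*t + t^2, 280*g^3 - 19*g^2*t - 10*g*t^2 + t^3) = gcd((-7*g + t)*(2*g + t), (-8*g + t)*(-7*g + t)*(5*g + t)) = -7*g + t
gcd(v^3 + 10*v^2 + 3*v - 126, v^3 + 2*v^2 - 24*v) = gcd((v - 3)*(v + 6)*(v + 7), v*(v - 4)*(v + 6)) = v + 6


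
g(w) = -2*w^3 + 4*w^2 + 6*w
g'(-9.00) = -552.00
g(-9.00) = 1728.00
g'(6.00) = -162.00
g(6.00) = -252.00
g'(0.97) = 8.11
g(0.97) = 7.76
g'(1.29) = 6.34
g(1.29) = 10.10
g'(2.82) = -19.15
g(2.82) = 3.88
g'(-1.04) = -8.81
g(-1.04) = 0.34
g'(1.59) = 3.55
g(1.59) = 11.61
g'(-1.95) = -32.42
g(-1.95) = 18.34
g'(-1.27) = -13.84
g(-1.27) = 2.93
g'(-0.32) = 2.83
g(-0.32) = -1.44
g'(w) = -6*w^2 + 8*w + 6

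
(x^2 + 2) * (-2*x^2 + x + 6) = -2*x^4 + x^3 + 2*x^2 + 2*x + 12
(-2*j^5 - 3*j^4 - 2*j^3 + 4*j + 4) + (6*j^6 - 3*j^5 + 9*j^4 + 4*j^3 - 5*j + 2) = 6*j^6 - 5*j^5 + 6*j^4 + 2*j^3 - j + 6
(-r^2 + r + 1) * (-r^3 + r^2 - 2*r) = r^5 - 2*r^4 + 2*r^3 - r^2 - 2*r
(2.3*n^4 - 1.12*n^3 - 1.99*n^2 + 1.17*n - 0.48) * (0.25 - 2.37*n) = -5.451*n^5 + 3.2294*n^4 + 4.4363*n^3 - 3.2704*n^2 + 1.4301*n - 0.12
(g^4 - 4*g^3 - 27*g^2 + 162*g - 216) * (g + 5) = g^5 + g^4 - 47*g^3 + 27*g^2 + 594*g - 1080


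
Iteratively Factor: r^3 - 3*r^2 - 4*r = (r - 4)*(r^2 + r) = r*(r - 4)*(r + 1)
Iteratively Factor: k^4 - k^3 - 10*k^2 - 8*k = (k + 2)*(k^3 - 3*k^2 - 4*k) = k*(k + 2)*(k^2 - 3*k - 4) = k*(k + 1)*(k + 2)*(k - 4)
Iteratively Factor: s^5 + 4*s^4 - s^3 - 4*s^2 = (s + 1)*(s^4 + 3*s^3 - 4*s^2) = s*(s + 1)*(s^3 + 3*s^2 - 4*s) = s*(s + 1)*(s + 4)*(s^2 - s) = s*(s - 1)*(s + 1)*(s + 4)*(s)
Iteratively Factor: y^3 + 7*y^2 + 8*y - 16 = (y + 4)*(y^2 + 3*y - 4) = (y - 1)*(y + 4)*(y + 4)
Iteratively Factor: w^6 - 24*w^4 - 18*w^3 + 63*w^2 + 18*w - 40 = (w + 2)*(w^5 - 2*w^4 - 20*w^3 + 22*w^2 + 19*w - 20) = (w - 5)*(w + 2)*(w^4 + 3*w^3 - 5*w^2 - 3*w + 4) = (w - 5)*(w - 1)*(w + 2)*(w^3 + 4*w^2 - w - 4) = (w - 5)*(w - 1)*(w + 1)*(w + 2)*(w^2 + 3*w - 4) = (w - 5)*(w - 1)*(w + 1)*(w + 2)*(w + 4)*(w - 1)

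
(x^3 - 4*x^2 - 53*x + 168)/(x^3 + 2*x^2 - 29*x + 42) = (x - 8)/(x - 2)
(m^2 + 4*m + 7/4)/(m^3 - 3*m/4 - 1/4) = (2*m + 7)/(2*m^2 - m - 1)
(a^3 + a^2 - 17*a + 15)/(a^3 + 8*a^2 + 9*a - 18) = (a^2 + 2*a - 15)/(a^2 + 9*a + 18)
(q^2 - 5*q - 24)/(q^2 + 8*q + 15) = (q - 8)/(q + 5)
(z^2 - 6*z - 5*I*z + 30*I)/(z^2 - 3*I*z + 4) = (z^2 - 6*z - 5*I*z + 30*I)/(z^2 - 3*I*z + 4)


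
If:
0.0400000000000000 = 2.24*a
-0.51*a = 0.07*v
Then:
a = 0.02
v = -0.13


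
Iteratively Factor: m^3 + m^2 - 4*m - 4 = (m + 1)*(m^2 - 4) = (m + 1)*(m + 2)*(m - 2)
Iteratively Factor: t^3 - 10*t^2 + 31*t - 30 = (t - 3)*(t^2 - 7*t + 10) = (t - 5)*(t - 3)*(t - 2)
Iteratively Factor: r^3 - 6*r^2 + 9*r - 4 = (r - 1)*(r^2 - 5*r + 4) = (r - 1)^2*(r - 4)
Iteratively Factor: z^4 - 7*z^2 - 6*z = (z - 3)*(z^3 + 3*z^2 + 2*z) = z*(z - 3)*(z^2 + 3*z + 2) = z*(z - 3)*(z + 2)*(z + 1)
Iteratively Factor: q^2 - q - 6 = (q + 2)*(q - 3)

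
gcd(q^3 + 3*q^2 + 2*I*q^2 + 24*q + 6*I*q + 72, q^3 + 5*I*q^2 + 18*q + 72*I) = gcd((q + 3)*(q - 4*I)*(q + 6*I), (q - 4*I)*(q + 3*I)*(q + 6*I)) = q^2 + 2*I*q + 24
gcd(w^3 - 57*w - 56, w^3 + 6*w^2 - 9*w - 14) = w^2 + 8*w + 7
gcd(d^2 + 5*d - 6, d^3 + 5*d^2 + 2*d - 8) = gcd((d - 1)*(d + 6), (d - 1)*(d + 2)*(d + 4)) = d - 1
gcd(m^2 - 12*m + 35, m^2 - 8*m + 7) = m - 7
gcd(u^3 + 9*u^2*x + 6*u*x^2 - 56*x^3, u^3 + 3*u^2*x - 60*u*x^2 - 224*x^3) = u^2 + 11*u*x + 28*x^2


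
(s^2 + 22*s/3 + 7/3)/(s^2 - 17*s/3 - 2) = (s + 7)/(s - 6)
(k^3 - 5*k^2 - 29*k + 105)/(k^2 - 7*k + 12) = (k^2 - 2*k - 35)/(k - 4)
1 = 1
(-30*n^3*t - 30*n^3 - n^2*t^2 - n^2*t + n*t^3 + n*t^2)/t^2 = -30*n^3/t - 30*n^3/t^2 - n^2 - n^2/t + n*t + n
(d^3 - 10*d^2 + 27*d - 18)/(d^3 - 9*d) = (d^2 - 7*d + 6)/(d*(d + 3))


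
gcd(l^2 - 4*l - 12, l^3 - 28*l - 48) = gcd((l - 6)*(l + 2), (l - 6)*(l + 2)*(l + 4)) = l^2 - 4*l - 12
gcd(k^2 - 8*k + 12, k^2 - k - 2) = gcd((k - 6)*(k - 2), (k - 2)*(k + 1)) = k - 2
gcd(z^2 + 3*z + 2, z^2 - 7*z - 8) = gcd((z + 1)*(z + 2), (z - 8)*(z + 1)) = z + 1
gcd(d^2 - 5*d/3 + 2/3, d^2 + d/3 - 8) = 1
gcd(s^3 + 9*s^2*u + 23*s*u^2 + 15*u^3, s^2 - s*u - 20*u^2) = 1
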